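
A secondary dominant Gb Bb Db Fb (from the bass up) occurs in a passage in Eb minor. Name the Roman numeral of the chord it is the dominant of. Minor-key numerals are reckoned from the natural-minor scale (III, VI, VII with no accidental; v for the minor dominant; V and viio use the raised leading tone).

VI

The chord is a dominant seventh chord on Gb.
A dominant resolves down a perfect fifth: Gb → Cb. In Eb minor, Cb is scale degree 6, i.e. VI.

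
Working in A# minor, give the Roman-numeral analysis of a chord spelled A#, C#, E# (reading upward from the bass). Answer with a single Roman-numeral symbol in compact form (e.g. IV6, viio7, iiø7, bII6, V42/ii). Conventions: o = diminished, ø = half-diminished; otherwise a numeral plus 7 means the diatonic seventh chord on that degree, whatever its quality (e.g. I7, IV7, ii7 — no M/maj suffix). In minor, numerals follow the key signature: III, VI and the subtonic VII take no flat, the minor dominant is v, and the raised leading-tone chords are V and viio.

Stacked in thirds the chord is A#-C#-E#: a minor triad on A#.
A# is scale degree 1 in A# minor, and a minor triad on that degree is written i.

i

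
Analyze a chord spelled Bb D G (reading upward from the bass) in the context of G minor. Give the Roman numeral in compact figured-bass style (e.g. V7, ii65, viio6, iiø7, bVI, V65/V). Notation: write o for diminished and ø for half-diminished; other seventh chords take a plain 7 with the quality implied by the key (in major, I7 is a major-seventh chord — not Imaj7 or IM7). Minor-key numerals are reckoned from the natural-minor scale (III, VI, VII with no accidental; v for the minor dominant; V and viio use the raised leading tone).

i6

The pitches G-Bb-D form a minor triad rooted on G.
G is scale degree 1 in G minor, and a minor triad on that degree is written i.
With Bb in the bass the chord is in first inversion, so the figured bass is 6.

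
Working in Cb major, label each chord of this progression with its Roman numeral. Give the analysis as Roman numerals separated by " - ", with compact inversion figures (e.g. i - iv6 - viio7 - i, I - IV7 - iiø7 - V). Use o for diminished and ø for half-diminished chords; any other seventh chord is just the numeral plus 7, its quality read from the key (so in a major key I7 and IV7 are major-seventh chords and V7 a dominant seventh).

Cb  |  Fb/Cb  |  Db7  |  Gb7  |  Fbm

Cb: major triad on Cb = scale degree 1 → I.
Fb/Cb has root Fb, degree 4 in Cb major, so IV64.
Db7: a dominant seventh chord on Db, the applied dominant of V → V7/V.
Gb7: dominant seventh chord on Gb = scale degree 5 → V7.
Fbm: minor triad on Fb — chromatic; iv (borrowed from the parallel minor).

I - IV64 - V7/V - V7 - iv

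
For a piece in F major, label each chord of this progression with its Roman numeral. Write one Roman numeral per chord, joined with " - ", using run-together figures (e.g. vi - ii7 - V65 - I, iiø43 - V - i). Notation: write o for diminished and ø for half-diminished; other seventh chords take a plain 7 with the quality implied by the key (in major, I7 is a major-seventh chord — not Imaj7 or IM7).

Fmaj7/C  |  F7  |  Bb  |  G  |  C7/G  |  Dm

I43 - V7/IV - IV - V/V - V43 - vi

Fmaj7/C: major seventh chord on F = scale degree 1 → I43.
F7 is the secondary dominant of IV (dominant seventh chord on F): V7/IV.
Bb: major triad on Bb = scale degree 4 → IV.
G: a major triad on G, the applied dominant of V → V/V.
C7/G: root C is the dominant; dominant seventh chord there is V43.
Dm has root D, degree 6 in F major, so vi.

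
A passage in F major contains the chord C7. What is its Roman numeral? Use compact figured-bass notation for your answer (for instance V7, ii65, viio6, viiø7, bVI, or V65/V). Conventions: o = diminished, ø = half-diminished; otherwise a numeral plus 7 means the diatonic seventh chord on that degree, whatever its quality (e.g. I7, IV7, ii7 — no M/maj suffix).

The pitches C-E-G-Bb form a dominant seventh chord rooted on C.
C is scale degree 5 in F major, and a dominant seventh chord on that degree is written V7.

V7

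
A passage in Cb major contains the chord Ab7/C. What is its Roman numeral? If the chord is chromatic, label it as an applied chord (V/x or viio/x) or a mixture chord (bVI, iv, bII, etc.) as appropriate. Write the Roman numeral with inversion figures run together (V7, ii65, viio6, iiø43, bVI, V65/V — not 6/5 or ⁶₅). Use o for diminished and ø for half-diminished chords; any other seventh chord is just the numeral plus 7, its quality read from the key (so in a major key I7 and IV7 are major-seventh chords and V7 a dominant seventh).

Stacked in thirds the chord is Ab-C-Eb-Gb: a dominant seventh chord on Ab.
Ab is not a diatonic chord root with this quality in Cb major, but it lies a perfect fifth above Db (ii), so the chord functions as an applied dominant of ii.
With C in the bass the chord is in first inversion, so the figured bass is 65.

V65/ii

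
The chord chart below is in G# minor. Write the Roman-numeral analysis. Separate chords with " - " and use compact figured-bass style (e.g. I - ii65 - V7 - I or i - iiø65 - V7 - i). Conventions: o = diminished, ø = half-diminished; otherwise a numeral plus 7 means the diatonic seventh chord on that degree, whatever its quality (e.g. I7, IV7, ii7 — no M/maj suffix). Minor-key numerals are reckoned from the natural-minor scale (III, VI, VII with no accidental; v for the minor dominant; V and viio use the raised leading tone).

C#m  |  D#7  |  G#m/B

iv - V7 - i6

C#m: minor triad on C# = scale degree 4 → iv.
D#7 has root D#, degree 5 in G# minor, so V7.
G#m/B: root G# is the tonic; minor triad there is i6.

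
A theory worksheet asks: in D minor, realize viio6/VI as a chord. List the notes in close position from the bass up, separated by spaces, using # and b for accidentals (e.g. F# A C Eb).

C Eb A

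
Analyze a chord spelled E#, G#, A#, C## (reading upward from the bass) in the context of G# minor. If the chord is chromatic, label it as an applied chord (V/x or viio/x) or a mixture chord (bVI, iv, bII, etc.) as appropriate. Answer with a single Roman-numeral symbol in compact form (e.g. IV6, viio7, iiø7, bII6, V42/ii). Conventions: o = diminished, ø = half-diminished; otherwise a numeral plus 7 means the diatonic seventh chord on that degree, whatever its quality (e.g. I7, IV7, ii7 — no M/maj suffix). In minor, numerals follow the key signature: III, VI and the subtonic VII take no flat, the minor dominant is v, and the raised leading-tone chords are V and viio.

V43/V

Stacked in thirds the chord is A#-C##-E#-G#: a dominant seventh chord on A#.
A# is not a diatonic chord root with this quality in G# minor, but it lies a perfect fifth above D# (V), so the chord functions as an applied dominant of V.
With E# in the bass the chord is in second inversion, so the figured bass is 43.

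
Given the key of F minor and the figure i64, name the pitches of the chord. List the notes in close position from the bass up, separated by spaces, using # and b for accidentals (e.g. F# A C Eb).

C F Ab

The numeral's case and figure indicate a minor triad. In F minor its root, the first degree, is F.
Stacking thirds from F gives F-Ab-C.
With the 64 figure the chord is in second inversion; from the bass C upward in close position it reads C-F-Ab.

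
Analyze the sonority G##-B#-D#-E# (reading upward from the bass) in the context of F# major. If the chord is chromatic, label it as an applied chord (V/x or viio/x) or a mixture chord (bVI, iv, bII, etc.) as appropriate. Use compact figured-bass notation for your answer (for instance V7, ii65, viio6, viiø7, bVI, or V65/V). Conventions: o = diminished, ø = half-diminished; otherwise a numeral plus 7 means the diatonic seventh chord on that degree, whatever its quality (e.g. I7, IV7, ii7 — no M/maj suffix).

V65/iii

Stacked in thirds the chord is E#-G##-B#-D#: a dominant seventh chord on E#.
E# is not a diatonic chord root with this quality in F# major, but it lies a perfect fifth above A# (iii), so the chord functions as an applied dominant of iii.
With G## in the bass the chord is in first inversion, so the figured bass is 65.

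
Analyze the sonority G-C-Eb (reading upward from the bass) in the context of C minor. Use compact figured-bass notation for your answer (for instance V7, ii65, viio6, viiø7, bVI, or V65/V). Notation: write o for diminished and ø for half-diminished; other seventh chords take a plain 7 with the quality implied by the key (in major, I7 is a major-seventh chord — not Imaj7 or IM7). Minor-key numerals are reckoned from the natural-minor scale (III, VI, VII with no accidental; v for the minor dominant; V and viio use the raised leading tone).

i64

The pitches C-Eb-G form a minor triad rooted on C.
In C minor, C is the tonic; the diatonic minor triad there is i.
With G in the bass the chord is in second inversion, so the figured bass is 64.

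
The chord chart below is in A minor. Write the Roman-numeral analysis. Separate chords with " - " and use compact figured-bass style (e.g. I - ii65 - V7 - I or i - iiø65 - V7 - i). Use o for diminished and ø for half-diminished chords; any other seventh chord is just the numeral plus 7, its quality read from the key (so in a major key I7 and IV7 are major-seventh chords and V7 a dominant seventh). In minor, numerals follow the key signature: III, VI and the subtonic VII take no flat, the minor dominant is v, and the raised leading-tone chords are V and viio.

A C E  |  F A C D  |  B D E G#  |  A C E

i - iv65 - V43 - i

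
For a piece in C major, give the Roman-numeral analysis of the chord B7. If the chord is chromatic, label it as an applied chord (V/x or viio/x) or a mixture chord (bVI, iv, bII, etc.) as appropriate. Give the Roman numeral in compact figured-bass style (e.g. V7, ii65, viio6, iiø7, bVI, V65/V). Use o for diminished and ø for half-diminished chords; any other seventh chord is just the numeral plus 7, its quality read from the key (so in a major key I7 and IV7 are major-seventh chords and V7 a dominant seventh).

V7/iii

The pitches B-D#-F#-A form a dominant seventh chord rooted on B.
B is not a diatonic chord root with this quality in C major, but it lies a perfect fifth above E (iii), so the chord functions as an applied dominant of iii.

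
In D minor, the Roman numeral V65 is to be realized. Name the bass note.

C#

V in D minor has root A; the chord is A-C#-E-G.
The figure 65 means first inversion — the third is in the bass.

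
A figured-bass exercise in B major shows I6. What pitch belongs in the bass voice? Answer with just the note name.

D#

I in B major has root B; the chord is B-D#-F#.
The figure 6 means first inversion — the third is in the bass.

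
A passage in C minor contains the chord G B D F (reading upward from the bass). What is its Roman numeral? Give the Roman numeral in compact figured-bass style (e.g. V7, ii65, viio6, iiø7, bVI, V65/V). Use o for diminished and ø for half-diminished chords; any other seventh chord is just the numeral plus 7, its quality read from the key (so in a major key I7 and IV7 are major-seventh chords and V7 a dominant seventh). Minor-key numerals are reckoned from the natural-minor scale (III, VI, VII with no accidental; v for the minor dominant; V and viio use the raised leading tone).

The pitches G-B-D-F form a dominant seventh chord rooted on G.
In C minor, G is the dominant; the diatonic dominant seventh chord there is V7.

V7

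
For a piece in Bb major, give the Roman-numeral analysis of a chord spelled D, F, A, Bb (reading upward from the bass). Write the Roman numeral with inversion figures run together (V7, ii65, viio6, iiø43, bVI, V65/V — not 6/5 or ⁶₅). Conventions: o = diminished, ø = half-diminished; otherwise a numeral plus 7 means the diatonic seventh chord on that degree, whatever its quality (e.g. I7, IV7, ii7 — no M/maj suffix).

I65

Stacked in thirds the chord is Bb-D-F-A: a major seventh chord on Bb.
In Bb major, Bb is the tonic; the diatonic major seventh chord there is I7.
With D in the bass the chord is in first inversion, so the figured bass is 65.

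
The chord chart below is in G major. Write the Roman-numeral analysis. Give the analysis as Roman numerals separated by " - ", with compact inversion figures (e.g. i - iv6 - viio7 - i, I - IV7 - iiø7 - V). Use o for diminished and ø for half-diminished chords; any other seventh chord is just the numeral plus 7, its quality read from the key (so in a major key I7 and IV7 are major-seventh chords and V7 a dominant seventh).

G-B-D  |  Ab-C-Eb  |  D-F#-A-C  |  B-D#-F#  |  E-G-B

I - bII - V7 - V/vi - vi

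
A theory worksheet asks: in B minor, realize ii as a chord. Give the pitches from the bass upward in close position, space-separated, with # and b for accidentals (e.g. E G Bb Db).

ii is the minor supertonic, borrowed from the parallel major (the Dorian ii). In B minor that root is C#.
So the chord is C#-E-G#, a minor triad.

C# E G#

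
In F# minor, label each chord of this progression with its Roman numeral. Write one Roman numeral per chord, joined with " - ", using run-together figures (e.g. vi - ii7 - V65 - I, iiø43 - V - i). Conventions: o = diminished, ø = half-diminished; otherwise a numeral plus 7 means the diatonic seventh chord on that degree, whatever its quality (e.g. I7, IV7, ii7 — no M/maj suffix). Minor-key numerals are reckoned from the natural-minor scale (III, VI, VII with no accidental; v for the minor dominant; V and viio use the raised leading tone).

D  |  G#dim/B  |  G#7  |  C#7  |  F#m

D: major triad on D = scale degree 6 → VI.
G#dim/B has root G#, degree 2 in F# minor, so iio6.
G#7 is the secondary dominant of V (dominant seventh chord on G#): V7/V.
C#7: root C# is the dominant; dominant seventh chord there is V7.
F#m: root F# is the tonic; minor triad there is i.

VI - iio6 - V7/V - V7 - i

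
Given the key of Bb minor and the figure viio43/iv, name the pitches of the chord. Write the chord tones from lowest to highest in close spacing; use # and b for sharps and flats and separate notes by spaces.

viio43/iv is a secondary leading-tone chord. The target iv is Eb in Bb minor; the applied chord is rooted a semitone below, on D.
Building a fully diminished seventh chord on D gives D-F-Ab-Cb.
With the 43 figure the chord is in second inversion; from the bass Ab upward in close position it reads Ab-Cb-D-F.

Ab Cb D F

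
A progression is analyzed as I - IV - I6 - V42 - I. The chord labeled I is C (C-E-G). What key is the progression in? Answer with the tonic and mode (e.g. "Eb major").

C major

I is given as C-E-G — a major triad with root C.
If C is scale degree 1 and the mode makes that degree carry a major triad, the tonic is C and the mode is major.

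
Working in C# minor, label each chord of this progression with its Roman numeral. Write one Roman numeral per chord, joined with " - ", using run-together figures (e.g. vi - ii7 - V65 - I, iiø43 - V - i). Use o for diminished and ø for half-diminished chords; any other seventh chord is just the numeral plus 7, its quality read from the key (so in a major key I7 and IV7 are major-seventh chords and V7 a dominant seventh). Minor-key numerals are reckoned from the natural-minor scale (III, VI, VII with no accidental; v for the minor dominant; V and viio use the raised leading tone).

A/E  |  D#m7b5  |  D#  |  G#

VI64 - iiø7 - V/V - V

A/E: major triad on A = scale degree 6 → VI64.
D#m7b5 has root D#, degree 2 in C# minor, so iiø7.
D#: chromatic; D# is V of V, so V/V.
G#: root G# is the dominant; major triad there is V.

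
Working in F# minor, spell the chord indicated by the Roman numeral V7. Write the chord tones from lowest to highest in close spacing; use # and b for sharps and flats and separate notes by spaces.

In F# minor, the dominant is C#. The dominant is major (leading tone raised), so V is a dominant seventh chord.
Stacking thirds from C# gives C#-E#-G#-B.

C# E# G# B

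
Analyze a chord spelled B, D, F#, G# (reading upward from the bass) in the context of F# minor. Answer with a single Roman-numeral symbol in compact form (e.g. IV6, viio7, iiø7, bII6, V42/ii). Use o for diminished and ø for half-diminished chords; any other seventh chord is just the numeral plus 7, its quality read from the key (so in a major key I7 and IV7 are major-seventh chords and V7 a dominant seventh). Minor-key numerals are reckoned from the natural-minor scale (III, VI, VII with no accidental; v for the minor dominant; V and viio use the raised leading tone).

The pitches G#-B-D-F# form a half-diminished seventh chord rooted on G#.
In F# minor, G# is the supertonic; the diatonic half-diminished seventh chord there is iiø7.
With B in the bass the chord is in first inversion, so the figured bass is 65.

iiø65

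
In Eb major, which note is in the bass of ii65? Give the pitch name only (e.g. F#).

ii in Eb major has root F; the chord is F-Ab-C-Eb.
The figure 65 means first inversion — the third is in the bass.

Ab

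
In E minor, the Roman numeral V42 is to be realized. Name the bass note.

A

V in E minor has root B; the chord is B-D#-F#-A.
The figure 42 means third inversion — the seventh is in the bass.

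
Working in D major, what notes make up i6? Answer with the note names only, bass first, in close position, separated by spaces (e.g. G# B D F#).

F A D

Scale degree 1 in D major is D; here the chord built on it is altered to a minor triad. i6 is the minor tonic, borrowed from the parallel minor.
So the chord is D-F-A, a minor triad.
The figured bass 6 indicates first inversion, placing the third (F) in the bass: F-A-D.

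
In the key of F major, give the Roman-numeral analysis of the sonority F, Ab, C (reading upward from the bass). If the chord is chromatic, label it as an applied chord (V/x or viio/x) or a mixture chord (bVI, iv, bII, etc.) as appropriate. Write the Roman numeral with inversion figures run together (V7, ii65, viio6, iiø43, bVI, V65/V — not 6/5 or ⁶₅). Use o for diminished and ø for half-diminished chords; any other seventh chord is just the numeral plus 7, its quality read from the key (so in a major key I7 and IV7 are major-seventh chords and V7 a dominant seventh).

i

Stacked in thirds the chord is F-Ab-C: a minor triad on F.
F is the first degree of F major. This is the minor tonic, borrowed from the parallel minor.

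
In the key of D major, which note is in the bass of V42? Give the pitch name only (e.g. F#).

G

V in D major has root A; the chord is A-C#-E-G.
The figure 42 means third inversion — the seventh is in the bass.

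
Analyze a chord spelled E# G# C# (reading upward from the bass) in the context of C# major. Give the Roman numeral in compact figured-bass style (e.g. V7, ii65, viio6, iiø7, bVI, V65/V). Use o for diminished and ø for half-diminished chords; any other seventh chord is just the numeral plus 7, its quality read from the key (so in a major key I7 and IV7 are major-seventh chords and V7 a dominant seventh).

The pitches C#-E#-G# form a major triad rooted on C#.
In C# major, C# is the tonic; the diatonic major triad there is I.
With E# in the bass the chord is in first inversion, so the figured bass is 6.

I6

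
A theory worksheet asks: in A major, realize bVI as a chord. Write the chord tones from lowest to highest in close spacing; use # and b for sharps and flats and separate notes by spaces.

Scale degree 6 in A major is F#; lowering it a half step gives F. bVI is a major triad on the lowered sixth degree, borrowed from the parallel minor.
So the chord is F-A-C.

F A C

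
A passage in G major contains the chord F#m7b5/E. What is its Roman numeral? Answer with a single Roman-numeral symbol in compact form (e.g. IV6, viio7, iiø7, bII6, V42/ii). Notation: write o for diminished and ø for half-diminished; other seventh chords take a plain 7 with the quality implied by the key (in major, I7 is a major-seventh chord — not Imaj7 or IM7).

The pitches F#-A-C-E form a half-diminished seventh chord rooted on F#.
In G major, F# is the leading tone; the diatonic half-diminished seventh chord there is viiø7.
With E in the bass the chord is in third inversion, so the figured bass is 42.

viiø42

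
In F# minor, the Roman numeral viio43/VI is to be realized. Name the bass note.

G

The applied chord viio43/VI is rooted on C#: C#-E-G-Bb.
The figure 43 means second inversion — the fifth is in the bass.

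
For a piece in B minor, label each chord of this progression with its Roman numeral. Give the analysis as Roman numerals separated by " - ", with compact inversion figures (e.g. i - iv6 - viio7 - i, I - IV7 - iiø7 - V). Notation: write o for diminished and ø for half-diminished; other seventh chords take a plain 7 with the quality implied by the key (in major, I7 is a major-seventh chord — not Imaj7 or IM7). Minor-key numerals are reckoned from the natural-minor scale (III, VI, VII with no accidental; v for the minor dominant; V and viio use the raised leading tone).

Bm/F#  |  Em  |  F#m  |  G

i64 - iv - v - VI

Bm/F#: minor triad on B = scale degree 1 → i64.
Em has root E, degree 4 in B minor, so iv.
F#m: root F# is the dominant; minor triad there is v.
G: root G is the submediant; major triad there is VI.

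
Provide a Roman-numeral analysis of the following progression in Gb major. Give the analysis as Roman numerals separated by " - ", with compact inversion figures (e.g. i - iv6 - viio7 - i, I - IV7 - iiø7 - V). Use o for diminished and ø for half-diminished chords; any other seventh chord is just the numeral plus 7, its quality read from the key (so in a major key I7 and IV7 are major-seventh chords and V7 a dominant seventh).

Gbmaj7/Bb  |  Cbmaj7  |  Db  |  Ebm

Gbmaj7/Bb has root Gb, degree 1 in Gb major, so I65.
Cbmaj7: root Cb is the subdominant; major seventh chord there is IV7.
Db has root Db, degree 5 in Gb major, so V.
Ebm has root Eb, degree 6 in Gb major, so vi.

I65 - IV7 - V - vi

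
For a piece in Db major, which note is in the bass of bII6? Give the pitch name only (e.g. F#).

Gb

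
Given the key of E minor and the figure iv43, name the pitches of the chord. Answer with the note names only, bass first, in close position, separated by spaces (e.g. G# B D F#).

E G A C

In E minor, the subdominant is A, and the diatonic chord built there is a minor seventh chord.
Stacking thirds from A gives A-C-E-G.
With the 43 figure the chord is in second inversion; from the bass E upward in close position it reads E-G-A-C.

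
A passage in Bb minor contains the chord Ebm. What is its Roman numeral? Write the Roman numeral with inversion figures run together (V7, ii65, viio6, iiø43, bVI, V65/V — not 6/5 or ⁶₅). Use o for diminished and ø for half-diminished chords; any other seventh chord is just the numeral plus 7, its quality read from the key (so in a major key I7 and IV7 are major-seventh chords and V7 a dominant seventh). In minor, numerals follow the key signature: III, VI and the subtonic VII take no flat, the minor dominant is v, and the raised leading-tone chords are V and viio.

iv

The pitches Eb-Gb-Bb form a minor triad rooted on Eb.
In Bb minor, Eb is the subdominant; the diatonic minor triad there is iv.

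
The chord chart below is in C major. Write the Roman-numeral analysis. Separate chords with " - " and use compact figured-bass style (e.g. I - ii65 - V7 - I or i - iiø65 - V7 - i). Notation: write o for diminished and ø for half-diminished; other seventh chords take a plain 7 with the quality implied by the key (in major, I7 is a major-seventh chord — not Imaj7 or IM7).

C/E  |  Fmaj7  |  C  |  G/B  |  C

C/E has root C, degree 1 in C major, so I6.
Fmaj7 has root F, degree 4 in C major, so IV7.
C: major triad on C = scale degree 1 → I.
G/B has root G, degree 5 in C major, so V6.
C has root C, degree 1 in C major, so I.

I6 - IV7 - I - V6 - I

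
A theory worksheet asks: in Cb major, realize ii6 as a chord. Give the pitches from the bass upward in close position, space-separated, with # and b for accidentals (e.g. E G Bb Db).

The numeral's case and figure indicate a minor triad. In Cb major its root, scale degree 2, is Db.
That chord is spelled Db-Fb-Ab.
With the 6 figure the chord is in first inversion; from the bass Fb upward in close position it reads Fb-Ab-Db.

Fb Ab Db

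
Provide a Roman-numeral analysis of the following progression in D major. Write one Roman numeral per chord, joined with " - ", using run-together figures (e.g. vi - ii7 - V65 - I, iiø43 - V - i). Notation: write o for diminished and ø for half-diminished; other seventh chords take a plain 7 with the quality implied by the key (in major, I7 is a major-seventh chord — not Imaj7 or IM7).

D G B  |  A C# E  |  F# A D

IV64 - V - I6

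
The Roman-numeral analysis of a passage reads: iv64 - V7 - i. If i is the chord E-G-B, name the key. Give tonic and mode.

i is given as E-G-B — a minor triad with root E.
If E is scale degree 1 and the mode makes that degree carry a minor triad, the tonic is E and the mode is minor.

E minor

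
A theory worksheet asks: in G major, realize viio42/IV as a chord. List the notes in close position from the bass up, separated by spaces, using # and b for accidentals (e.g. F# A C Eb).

Ab B D F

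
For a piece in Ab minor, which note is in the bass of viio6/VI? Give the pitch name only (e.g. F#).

Gb

The applied chord viio6/VI is rooted on Eb: Eb-Gb-Bbb.
The figure 6 means first inversion — the third is in the bass.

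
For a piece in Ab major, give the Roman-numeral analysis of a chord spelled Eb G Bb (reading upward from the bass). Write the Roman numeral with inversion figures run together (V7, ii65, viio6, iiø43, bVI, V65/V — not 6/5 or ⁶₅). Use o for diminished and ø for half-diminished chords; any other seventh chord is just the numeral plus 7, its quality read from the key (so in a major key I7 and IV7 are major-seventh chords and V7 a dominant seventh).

V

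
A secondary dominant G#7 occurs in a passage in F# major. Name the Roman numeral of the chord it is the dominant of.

The chord is a dominant seventh chord on G#.
A dominant resolves down a perfect fifth: G# → C#. In F# major, C# is scale degree 5, i.e. V.

V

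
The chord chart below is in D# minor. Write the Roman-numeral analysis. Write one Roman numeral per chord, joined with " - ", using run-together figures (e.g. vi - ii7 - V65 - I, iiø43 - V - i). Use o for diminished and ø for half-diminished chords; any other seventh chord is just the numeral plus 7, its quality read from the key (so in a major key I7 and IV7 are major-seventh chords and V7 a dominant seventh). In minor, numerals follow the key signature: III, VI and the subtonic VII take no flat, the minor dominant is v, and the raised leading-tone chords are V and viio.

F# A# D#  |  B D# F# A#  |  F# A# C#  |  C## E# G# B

i6 - VI7 - III - viio7

F#-A#-D# has root D#, degree 1 in D# minor, so i6.
B-D#-F#-A# has root B, degree 6 in D# minor, so VI7.
F#-A#-C#: major triad on F# = scale degree 3 → III.
C##-E#-G#-B: root C## is the leading tone; fully diminished seventh chord there is viio7.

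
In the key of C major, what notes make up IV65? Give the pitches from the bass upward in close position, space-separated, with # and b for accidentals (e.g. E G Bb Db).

A C E F

In C major, the subdominant is F, and the diatonic chord built there is a major seventh chord.
Stacking thirds from F gives F-A-C-E.
The figured bass 65 indicates first inversion, placing the third (A) in the bass: A-C-E-F.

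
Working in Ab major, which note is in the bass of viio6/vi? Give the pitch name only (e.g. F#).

G

The applied chord viio6/vi is rooted on E: E-G-Bb.
The figure 6 means first inversion — the third is in the bass.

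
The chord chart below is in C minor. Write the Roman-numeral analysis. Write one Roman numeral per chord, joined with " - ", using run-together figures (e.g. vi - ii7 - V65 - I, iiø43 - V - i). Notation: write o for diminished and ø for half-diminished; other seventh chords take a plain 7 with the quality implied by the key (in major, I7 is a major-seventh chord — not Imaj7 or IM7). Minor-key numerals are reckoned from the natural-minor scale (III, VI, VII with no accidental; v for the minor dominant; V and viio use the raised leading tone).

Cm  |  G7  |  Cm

i - V7 - i

Cm: root C is the tonic; minor triad there is i.
G7: root G is the dominant; dominant seventh chord there is V7.
Cm: root C is the tonic; minor triad there is i.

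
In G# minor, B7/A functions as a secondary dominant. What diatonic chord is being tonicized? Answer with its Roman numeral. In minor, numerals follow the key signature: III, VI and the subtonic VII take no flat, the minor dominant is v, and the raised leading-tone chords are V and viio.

VI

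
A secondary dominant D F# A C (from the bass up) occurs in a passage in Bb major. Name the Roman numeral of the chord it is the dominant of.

vi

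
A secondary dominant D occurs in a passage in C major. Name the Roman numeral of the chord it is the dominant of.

V

The chord is a major triad on D.
A dominant resolves down a perfect fifth: D → G. In C major, G is scale degree 5, i.e. V.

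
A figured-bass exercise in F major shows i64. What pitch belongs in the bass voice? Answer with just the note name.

C

i in F major has root F; the chord is F-Ab-C.
The figure 64 means second inversion — the fifth is in the bass.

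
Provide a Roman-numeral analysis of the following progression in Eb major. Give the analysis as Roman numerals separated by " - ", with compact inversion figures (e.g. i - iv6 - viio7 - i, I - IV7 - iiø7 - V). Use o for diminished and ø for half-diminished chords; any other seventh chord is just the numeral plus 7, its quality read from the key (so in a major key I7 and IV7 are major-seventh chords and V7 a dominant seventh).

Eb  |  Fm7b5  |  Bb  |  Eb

I - iiø7 - V - I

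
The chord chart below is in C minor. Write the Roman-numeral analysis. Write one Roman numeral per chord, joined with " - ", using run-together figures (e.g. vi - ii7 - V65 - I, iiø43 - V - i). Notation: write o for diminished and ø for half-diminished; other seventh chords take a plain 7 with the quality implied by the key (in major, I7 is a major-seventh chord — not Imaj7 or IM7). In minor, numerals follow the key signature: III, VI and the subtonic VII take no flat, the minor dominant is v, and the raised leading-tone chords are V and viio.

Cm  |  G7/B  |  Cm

i - V65 - i

Cm: root C is the tonic; minor triad there is i.
G7/B: root G is the dominant; dominant seventh chord there is V65.
Cm: minor triad on C = scale degree 1 → i.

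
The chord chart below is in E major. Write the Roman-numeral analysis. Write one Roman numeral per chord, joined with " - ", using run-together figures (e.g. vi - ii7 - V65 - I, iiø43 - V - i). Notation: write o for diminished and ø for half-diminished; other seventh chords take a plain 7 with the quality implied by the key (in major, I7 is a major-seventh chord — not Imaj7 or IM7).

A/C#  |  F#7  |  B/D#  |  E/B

IV6 - V7/V - V6 - I64

A/C#: major triad on A = scale degree 4 → IV6.
F#7: chromatic; F# is V of V, so V7/V.
B/D#: major triad on B = scale degree 5 → V6.
E/B has root E, degree 1 in E major, so I64.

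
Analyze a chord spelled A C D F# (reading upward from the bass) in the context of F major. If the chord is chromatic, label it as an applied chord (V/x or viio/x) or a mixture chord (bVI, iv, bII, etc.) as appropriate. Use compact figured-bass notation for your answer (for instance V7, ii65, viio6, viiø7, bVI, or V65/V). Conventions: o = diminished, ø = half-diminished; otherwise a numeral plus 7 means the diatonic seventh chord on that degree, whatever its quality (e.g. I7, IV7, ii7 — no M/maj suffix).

V43/ii

The pitches D-F#-A-C form a dominant seventh chord rooted on D.
D is not a diatonic chord root with this quality in F major, but it lies a perfect fifth above G (ii), so the chord functions as an applied dominant of ii.
With A in the bass the chord is in second inversion, so the figured bass is 43.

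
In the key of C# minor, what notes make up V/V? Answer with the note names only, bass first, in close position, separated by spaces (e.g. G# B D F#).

V/V is a secondary dominant — the dominant triad of V. V in C# minor is G#, so the applied chord's root is D#, a perfect fifth above.
Building a major triad on D# gives D#-F##-A#.

D# F## A#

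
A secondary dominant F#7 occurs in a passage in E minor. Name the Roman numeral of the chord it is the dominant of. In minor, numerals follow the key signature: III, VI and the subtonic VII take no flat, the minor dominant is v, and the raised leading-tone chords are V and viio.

V

The chord is a dominant seventh chord on F#.
A dominant resolves down a perfect fifth: F# → B. In E minor, B is scale degree 5, i.e. V.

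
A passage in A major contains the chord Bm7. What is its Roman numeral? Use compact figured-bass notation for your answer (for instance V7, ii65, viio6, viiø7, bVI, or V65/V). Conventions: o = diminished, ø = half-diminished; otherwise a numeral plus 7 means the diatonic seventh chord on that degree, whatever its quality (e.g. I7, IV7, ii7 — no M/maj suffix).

The pitches B-D-F#-A form a minor seventh chord rooted on B.
B is scale degree 2 in A major, and a minor seventh chord on that degree is written ii7.

ii7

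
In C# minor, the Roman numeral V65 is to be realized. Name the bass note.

V in C# minor has root G#; the chord is G#-B#-D#-F#.
The figure 65 means first inversion — the third is in the bass.

B#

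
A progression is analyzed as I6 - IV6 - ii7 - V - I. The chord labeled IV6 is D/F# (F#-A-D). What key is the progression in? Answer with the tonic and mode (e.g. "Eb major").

The chord D/F# is a major triad rooted on D; its label is IV6.
Counting down 3 scale steps from D places the tonic on A; a major triad on degree 4 is diatonic only in major.

A major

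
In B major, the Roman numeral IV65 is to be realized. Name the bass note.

IV in B major has root E; the chord is E-G#-B-D#.
The figure 65 means first inversion — the third is in the bass.

G#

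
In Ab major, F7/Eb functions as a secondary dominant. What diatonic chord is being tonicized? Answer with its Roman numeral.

The chord is a dominant seventh chord on F.
A dominant resolves down a perfect fifth: F → Bb. In Ab major, Bb is scale degree 2, i.e. ii.

ii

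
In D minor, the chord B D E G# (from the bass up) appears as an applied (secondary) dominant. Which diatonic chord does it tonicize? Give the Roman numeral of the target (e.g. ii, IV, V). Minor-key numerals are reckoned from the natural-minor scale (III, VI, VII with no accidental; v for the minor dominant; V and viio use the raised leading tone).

V

The chord is a dominant seventh chord on E.
A dominant resolves down a perfect fifth: E → A. In D minor, A is scale degree 5, i.e. V.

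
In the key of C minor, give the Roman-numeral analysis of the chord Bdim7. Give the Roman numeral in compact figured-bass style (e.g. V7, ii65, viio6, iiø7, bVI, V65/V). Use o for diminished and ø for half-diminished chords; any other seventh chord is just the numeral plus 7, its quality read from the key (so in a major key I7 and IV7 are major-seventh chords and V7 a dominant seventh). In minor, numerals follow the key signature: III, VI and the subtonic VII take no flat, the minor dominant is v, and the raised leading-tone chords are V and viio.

Stacked in thirds the chord is B-D-F-Ab: a fully diminished seventh chord on B.
B is scale degree 7 in C minor, and a fully diminished seventh chord on that degree is written viio7.

viio7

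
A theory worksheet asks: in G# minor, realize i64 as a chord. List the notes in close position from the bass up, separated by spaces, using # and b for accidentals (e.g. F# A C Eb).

D# G# B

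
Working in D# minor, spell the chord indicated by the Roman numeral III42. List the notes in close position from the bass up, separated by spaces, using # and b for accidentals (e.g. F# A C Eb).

E# F# A# C#

The numeral's case and figure indicate a major seventh chord. In D# minor its root, the mediant, is F#.
That chord is spelled F#-A#-C#-E#.
The figured bass 42 indicates third inversion, placing the seventh (E#) in the bass: E#-F#-A#-C#.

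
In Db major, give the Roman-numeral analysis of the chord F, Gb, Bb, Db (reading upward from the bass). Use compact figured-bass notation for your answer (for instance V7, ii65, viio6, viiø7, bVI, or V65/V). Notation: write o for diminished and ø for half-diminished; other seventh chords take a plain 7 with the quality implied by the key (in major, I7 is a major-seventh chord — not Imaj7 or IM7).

IV42

Stacked in thirds the chord is Gb-Bb-Db-F: a major seventh chord on Gb.
Gb is scale degree 4 in Db major, and a major seventh chord on that degree is written IV7.
With F in the bass the chord is in third inversion, so the figured bass is 42.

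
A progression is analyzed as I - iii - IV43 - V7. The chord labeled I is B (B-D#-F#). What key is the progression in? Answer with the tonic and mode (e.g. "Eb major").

The anchor chord is a major triad on B, labeled I.
If B is scale degree 1 and the mode makes that degree carry a major triad, the tonic is B and the mode is major.

B major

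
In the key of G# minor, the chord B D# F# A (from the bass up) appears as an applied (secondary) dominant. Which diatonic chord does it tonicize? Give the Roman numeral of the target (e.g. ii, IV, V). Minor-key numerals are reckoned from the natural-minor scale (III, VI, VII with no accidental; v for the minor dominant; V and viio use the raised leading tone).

The chord is a dominant seventh chord on B.
A dominant resolves down a perfect fifth: B → E. In G# minor, E is scale degree 6, i.e. VI.

VI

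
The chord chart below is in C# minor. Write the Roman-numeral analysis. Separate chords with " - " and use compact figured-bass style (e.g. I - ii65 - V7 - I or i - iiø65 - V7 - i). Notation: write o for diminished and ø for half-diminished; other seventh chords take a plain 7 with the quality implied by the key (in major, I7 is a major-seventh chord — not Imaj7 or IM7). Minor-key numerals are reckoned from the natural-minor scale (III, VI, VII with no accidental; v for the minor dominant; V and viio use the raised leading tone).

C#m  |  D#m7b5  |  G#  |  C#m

i - iiø7 - V - i

C#m: minor triad on C# = scale degree 1 → i.
D#m7b5: half-diminished seventh chord on D# = scale degree 2 → iiø7.
G# has root G#, degree 5 in C# minor, so V.
C#m: minor triad on C# = scale degree 1 → i.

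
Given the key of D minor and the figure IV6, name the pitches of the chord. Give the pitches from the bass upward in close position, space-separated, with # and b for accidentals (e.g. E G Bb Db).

IV6 is the major subdominant, borrowed from the parallel major. In D minor that root is G.
So the chord is G-B-D, a major triad.
With the 6 figure the chord is in first inversion; from the bass B upward in close position it reads B-D-G.

B D G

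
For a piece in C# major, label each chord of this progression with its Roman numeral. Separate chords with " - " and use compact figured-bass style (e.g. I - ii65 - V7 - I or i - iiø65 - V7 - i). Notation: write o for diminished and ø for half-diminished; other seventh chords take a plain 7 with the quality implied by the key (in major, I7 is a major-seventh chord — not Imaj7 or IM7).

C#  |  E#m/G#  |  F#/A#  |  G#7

C#: major triad on C# = scale degree 1 → I.
E#m/G#: minor triad on E# = scale degree 3 → iii6.
F#/A# has root F#, degree 4 in C# major, so IV6.
G#7: dominant seventh chord on G# = scale degree 5 → V7.

I - iii6 - IV6 - V7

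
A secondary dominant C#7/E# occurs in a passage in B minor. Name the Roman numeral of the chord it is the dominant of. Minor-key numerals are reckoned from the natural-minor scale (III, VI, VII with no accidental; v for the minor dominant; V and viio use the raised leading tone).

V

The chord is a dominant seventh chord on C#.
A dominant resolves down a perfect fifth: C# → F#. In B minor, F# is scale degree 5, i.e. V.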